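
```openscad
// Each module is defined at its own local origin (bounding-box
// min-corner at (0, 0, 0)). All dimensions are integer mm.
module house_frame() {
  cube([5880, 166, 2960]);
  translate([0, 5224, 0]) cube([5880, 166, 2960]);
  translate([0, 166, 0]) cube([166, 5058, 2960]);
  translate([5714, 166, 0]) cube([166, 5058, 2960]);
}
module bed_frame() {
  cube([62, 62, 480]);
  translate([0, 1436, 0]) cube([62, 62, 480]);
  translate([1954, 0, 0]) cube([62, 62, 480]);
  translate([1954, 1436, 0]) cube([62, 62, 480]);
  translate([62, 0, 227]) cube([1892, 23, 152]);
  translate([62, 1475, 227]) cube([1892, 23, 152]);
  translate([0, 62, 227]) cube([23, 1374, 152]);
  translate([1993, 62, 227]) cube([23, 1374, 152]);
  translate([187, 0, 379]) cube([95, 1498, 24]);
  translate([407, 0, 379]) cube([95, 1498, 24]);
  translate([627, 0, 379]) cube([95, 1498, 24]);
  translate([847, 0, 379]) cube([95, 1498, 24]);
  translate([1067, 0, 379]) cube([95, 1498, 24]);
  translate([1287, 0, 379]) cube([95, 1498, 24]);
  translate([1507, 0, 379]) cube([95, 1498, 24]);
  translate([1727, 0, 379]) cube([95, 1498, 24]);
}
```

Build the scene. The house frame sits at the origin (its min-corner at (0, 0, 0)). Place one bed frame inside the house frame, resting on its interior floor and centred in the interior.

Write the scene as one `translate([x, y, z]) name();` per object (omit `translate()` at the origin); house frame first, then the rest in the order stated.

house_frame();
translate([1932, 1946, 0]) bed_frame();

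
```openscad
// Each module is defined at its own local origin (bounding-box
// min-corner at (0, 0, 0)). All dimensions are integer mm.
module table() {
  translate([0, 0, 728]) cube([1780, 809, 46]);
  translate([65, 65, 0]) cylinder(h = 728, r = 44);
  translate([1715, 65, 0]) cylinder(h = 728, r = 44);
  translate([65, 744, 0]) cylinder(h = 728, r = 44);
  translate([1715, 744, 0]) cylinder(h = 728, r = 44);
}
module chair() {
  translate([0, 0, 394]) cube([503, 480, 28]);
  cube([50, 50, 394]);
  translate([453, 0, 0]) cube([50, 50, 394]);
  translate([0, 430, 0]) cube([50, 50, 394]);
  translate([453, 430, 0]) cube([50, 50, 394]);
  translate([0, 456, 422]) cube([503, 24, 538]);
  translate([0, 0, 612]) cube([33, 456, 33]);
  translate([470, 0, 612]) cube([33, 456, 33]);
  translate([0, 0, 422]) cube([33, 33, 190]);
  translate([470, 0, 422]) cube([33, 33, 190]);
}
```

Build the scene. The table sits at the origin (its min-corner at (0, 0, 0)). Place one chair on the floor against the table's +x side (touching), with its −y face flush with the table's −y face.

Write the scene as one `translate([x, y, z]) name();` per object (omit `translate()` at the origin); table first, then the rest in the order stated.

table();
translate([1780, 0, 0]) chair();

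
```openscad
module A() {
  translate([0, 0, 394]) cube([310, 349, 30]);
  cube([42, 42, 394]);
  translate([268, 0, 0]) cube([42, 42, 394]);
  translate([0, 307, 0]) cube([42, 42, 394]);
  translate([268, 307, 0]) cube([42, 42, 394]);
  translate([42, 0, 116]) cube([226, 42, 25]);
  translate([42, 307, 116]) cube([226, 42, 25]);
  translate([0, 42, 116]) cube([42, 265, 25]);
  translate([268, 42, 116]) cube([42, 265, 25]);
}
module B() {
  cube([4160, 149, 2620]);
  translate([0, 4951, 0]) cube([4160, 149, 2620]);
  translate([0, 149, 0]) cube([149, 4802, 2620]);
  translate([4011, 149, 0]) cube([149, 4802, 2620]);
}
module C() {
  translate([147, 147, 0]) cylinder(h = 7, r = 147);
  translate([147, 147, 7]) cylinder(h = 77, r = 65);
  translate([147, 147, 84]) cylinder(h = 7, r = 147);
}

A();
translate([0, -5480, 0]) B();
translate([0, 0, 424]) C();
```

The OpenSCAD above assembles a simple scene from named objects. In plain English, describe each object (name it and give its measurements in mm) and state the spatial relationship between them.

A is a four-legged stool. The seat is a 310×349×30 mm slab whose top surface is at z = 424 mm; four square legs, each 42×42 mm in cross-section, run from the floor (z = 0) to the underside of the seat, each flush with a corner of the seat. Four stretchers, 42 mm wide and 25 mm tall, connect adjacent legs with their undersides at z = 116 mm, each running between the inner faces of the legs it joins and aligned with the legs' outer faces on the other axis.

B is a box-shaped house frame (walls only): outside footprint 4160×5100 mm, wall height 2620 mm, wall thickness 149 mm. The two y-facing walls run the full x-width; the two x-facing walls fit between the inner faces of the y-facing walls.

C is a spool: two coaxial disc flanges of radius 147 mm and thickness 7 mm, joined by a core cylinder of radius 65 mm and height 77 mm. The lower flange rests on z = 0 and the three cylinders share a vertical axis.

The house frame is on the floor beside the stool on its −y side. The spool is on top of the stool.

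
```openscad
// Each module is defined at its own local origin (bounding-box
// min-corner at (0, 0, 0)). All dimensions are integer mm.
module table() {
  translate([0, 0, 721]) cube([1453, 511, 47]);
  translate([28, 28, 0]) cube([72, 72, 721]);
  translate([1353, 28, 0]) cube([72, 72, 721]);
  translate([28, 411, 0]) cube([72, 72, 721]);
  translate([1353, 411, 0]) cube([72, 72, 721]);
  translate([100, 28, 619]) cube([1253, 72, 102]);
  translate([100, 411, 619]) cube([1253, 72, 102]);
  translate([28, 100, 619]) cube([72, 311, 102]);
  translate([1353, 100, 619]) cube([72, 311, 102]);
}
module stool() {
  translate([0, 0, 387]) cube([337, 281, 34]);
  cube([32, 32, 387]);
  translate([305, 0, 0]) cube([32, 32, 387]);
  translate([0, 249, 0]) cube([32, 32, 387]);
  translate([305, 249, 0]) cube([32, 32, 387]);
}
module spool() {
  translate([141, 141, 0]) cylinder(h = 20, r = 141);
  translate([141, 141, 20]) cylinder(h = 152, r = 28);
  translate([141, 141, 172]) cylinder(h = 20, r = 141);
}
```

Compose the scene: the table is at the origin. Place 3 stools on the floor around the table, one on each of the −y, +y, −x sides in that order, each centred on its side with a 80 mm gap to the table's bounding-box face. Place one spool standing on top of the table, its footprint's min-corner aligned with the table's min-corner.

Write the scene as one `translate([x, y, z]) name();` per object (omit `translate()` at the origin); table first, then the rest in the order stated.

table();
translate([558, -361, 0]) stool();
translate([558, 591, 0]) stool();
translate([-417, 115, 0]) stool();
translate([0, 0, 768]) spool();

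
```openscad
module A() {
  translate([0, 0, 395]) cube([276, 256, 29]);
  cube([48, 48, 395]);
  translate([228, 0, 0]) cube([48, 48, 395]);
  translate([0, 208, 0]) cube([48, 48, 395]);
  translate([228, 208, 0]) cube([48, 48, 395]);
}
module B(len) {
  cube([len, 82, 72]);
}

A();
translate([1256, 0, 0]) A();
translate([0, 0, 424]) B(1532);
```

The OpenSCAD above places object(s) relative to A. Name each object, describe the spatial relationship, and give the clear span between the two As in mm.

A is a stool. B is a beam. A beam spans the tops of two stools. The clear span between the two stools is 980 mm.

Second stool starts at x = 1256; first ends at x = 276; clear span = 1256 − 276 = 980 mm.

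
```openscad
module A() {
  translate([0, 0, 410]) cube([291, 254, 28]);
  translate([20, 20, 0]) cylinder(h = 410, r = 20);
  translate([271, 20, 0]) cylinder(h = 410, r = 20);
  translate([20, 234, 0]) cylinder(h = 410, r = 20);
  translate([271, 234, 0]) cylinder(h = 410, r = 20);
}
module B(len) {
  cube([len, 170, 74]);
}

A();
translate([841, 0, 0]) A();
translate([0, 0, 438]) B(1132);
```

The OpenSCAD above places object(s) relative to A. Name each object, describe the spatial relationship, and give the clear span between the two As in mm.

Second stool starts at x = 841; first ends at x = 291; clear span = 841 − 291 = 550 mm.

A is a stool. B is a beam. A beam spans the tops of two stools. The clear span between the two stools is 550 mm.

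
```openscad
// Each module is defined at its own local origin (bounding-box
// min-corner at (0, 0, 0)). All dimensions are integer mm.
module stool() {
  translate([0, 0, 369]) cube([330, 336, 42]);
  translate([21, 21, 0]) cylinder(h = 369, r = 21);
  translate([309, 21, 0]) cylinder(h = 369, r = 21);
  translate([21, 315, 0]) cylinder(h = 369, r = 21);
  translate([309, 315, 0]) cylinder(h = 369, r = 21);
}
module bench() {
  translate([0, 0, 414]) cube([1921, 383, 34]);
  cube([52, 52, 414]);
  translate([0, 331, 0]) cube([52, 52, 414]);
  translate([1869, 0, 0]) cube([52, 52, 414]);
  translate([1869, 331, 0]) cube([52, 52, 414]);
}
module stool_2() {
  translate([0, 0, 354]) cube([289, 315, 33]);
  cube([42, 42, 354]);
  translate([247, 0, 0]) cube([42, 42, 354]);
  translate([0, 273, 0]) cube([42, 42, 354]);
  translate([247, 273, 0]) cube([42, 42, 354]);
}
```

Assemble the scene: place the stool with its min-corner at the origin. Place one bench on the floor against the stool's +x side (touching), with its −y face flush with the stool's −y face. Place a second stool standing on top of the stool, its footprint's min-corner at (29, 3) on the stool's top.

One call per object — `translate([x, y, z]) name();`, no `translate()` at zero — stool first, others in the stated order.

stool();
translate([330, 0, 0]) bench();
translate([29, 3, 411]) stool_2();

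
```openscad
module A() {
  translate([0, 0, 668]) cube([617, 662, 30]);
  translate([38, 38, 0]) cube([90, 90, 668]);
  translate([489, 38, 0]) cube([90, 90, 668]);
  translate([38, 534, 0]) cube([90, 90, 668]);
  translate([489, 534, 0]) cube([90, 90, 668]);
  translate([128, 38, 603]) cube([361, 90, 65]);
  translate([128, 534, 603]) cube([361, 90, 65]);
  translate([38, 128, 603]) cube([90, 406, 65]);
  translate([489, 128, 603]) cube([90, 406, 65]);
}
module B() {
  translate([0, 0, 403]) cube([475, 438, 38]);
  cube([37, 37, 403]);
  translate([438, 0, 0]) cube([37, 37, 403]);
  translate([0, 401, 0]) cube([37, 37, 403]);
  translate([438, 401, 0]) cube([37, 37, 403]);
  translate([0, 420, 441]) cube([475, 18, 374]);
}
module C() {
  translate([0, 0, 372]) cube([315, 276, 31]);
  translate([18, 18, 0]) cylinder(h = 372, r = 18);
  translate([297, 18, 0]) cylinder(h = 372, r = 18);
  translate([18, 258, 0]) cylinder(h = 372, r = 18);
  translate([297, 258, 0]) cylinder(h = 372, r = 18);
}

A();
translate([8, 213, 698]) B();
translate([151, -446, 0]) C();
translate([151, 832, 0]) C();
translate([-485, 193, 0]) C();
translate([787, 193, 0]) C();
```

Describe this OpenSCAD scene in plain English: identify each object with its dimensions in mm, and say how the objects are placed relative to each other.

A is a rectangular dining table. The top is 617×662×30 mm with its upper surface at z = 698 mm. It stands on four 90×90 mm square legs, each inset 38 mm from the nearest pair of top edges, running from the floor to the underside of the top. Four apron rails, 90 mm thick and 65 mm tall, run between adjacent legs with their top edges flush with the underside of the top and their outer faces flush with the legs' outer faces.

B is a chair. The seat is a 475×438×38 mm slab with its top at z = 441 mm, on four 37×37 mm corner legs (flush with the seat edges, standing on z = 0). A flat backrest 18 mm thick, 374 mm tall, spans the full seat width and rises from the seat top along its +y edge, rear face flush with the rear of the seat.

C is a simple wooden stool: a rectangular seat 315 mm (x) by 276 mm (y), 31 mm thick, top face at z = 403 mm, on four round legs, each 36 mm in diameter. The legs rest on z = 0, each leg's axis is inset half a diameter from the nearest pair of seat edges (so the leg's bounding box is flush with the corner).

The chair is on top of the table. Four stools sit around the table at the −y, +y, −x, +x sides.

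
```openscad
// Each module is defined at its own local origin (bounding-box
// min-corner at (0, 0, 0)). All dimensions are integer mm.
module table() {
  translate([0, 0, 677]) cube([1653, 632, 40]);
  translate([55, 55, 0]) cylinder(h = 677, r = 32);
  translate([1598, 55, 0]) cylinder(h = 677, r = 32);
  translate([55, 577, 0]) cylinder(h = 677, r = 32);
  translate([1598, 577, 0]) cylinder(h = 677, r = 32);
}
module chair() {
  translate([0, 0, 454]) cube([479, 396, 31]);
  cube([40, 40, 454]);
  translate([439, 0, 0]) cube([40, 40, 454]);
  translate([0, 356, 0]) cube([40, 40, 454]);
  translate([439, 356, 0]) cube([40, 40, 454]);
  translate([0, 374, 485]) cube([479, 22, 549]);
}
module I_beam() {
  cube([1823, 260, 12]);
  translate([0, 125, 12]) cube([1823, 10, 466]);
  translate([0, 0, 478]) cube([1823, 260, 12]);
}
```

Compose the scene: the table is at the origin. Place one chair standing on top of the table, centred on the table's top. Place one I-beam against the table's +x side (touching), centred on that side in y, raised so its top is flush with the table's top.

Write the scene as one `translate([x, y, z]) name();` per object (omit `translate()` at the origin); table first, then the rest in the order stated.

table();
translate([587, 118, 717]) chair();
translate([1653, 186, 227]) I_beam();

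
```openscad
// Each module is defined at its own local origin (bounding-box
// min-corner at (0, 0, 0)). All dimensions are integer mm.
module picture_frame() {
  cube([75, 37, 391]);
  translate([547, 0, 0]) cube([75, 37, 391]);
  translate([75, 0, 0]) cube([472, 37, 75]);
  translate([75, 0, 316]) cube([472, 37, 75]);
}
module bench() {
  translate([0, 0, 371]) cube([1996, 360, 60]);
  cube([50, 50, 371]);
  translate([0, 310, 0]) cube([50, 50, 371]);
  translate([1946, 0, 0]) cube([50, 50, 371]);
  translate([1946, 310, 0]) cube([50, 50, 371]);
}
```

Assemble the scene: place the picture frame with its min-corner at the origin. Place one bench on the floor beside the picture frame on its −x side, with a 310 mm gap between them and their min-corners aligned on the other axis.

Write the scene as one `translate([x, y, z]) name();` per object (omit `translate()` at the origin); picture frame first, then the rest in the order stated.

picture_frame();
translate([-2306, 0, 0]) bench();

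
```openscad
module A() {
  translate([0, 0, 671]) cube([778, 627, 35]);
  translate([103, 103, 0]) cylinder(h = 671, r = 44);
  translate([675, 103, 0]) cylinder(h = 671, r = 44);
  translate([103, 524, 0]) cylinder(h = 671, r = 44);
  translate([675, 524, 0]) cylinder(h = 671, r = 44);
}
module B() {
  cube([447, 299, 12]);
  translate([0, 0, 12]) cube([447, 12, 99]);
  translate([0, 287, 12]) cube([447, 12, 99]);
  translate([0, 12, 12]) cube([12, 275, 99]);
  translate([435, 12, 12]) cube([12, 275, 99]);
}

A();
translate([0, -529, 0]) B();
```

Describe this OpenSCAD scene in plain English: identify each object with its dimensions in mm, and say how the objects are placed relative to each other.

A is a table: top 778 mm (x) × 627 mm (y), 35 mm thick, upper face at z = 706 mm, on four round legs of 88 mm diameter, each leg's bounding box inset 59 mm from the nearest pair of top edges, running from z = 0 to the bottom of the top.

B is an open-topped rectangular box: outside dimensions 447×299×111 mm, with a uniform wall and base thickness of 12 mm. The base is a full 447×299 slab on the floor; four walls sit on top of the base. The front and back walls (the −y and +y sides) span the full width; the two side walls fit between them.

The open box is on the floor beside the table on its −y side.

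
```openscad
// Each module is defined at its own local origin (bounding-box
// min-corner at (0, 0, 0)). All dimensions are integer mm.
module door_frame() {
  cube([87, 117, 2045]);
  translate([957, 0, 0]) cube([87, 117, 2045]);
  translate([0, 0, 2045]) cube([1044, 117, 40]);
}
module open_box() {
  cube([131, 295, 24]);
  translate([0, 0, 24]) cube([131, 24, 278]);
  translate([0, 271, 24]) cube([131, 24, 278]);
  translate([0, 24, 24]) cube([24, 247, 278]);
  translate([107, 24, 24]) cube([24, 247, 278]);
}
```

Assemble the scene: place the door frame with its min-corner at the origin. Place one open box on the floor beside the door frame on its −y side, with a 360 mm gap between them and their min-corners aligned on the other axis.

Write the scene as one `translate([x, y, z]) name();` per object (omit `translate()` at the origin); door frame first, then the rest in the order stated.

door_frame();
translate([0, -655, 0]) open_box();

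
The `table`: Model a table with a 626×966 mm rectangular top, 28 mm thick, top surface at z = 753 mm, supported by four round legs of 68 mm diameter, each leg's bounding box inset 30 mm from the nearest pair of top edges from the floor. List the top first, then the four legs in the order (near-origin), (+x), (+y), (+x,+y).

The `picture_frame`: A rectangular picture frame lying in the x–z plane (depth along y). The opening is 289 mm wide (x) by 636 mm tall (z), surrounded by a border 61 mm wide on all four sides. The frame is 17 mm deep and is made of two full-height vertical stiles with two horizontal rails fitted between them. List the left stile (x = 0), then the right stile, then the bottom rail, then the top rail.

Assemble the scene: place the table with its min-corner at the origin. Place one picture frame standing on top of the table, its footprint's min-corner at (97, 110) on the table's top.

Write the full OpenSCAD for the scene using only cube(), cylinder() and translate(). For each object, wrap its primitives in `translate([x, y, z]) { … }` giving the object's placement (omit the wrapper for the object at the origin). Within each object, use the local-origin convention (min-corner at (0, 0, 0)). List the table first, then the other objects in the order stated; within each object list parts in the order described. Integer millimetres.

translate([0, 0, 725]) cube([626, 966, 28]);
translate([64, 64, 0]) cylinder(h = 725, r = 34);
translate([562, 64, 0]) cylinder(h = 725, r = 34);
translate([64, 902, 0]) cylinder(h = 725, r = 34);
translate([562, 902, 0]) cylinder(h = 725, r = 34);
translate([97, 110, 753]) {
  cube([61, 17, 758]);
  translate([350, 0, 0]) cube([61, 17, 758]);
  translate([61, 0, 0]) cube([289, 17, 61]);
  translate([61, 0, 697]) cube([289, 17, 61]);
}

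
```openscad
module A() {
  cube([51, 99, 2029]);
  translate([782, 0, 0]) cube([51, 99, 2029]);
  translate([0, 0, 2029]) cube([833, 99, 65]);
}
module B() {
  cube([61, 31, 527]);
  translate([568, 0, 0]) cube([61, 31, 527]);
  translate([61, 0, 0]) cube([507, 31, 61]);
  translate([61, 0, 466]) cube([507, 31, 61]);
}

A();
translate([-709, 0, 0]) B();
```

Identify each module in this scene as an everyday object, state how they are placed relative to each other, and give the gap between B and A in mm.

A is a door frame. B is a picture frame. The picture frame is on the floor beside the door frame on its −x side. The gap between the picture frame and the door frame is 80 mm.

The picture frame's nearest face is 80 mm from the door frame's −x face.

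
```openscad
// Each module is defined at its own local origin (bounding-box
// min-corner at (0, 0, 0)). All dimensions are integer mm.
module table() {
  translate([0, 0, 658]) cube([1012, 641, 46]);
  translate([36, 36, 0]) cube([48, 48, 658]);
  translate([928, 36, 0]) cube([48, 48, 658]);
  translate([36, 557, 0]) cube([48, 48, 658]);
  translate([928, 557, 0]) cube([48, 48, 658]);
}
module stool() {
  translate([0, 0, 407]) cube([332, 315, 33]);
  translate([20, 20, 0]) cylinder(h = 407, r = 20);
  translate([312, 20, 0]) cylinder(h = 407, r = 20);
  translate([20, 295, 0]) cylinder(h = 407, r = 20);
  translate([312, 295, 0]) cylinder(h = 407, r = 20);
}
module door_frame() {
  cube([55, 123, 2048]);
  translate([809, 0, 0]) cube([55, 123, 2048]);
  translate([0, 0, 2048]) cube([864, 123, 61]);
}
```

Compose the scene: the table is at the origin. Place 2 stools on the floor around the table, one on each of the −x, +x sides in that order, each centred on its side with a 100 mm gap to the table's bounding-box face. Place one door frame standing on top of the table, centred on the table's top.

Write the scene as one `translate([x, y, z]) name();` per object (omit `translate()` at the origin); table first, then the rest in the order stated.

table();
translate([-432, 163, 0]) stool();
translate([1112, 163, 0]) stool();
translate([74, 259, 704]) door_frame();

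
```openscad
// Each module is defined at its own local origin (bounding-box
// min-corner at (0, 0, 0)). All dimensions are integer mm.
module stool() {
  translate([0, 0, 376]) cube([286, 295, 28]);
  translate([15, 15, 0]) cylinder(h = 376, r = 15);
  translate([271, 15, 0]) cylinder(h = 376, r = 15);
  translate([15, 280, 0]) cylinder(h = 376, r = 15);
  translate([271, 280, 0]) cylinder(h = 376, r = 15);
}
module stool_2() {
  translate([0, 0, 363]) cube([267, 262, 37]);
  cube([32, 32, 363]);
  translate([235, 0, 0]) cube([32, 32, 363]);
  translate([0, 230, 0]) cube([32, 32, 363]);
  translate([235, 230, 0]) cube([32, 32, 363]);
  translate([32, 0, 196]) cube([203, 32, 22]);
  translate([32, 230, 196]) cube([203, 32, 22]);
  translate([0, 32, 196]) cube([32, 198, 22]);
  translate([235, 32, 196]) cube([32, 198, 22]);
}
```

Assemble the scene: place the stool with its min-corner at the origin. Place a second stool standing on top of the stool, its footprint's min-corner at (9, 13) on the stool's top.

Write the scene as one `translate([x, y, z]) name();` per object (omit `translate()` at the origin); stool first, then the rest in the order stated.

stool();
translate([9, 13, 404]) stool_2();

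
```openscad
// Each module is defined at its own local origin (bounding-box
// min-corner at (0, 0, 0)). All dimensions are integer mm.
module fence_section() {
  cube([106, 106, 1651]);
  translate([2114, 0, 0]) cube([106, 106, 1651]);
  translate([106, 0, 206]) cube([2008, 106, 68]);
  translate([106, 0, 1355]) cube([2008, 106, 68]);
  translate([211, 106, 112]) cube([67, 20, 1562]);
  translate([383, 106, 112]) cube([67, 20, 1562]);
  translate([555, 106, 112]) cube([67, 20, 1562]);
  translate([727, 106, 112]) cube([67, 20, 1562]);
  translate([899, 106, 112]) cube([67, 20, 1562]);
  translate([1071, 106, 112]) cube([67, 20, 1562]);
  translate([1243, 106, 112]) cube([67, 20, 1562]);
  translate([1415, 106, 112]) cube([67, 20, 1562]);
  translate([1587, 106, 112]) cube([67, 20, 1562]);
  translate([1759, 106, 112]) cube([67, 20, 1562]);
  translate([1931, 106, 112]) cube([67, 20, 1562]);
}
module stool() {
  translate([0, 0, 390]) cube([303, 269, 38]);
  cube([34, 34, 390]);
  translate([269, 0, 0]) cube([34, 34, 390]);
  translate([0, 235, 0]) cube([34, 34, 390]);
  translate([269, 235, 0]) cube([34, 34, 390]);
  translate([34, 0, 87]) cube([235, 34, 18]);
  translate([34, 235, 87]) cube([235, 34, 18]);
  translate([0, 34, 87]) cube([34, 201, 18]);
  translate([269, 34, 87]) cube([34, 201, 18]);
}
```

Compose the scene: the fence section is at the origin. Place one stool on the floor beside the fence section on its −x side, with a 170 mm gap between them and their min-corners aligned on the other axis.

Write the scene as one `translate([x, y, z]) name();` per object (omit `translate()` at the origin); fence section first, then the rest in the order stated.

fence_section();
translate([-473, 0, 0]) stool();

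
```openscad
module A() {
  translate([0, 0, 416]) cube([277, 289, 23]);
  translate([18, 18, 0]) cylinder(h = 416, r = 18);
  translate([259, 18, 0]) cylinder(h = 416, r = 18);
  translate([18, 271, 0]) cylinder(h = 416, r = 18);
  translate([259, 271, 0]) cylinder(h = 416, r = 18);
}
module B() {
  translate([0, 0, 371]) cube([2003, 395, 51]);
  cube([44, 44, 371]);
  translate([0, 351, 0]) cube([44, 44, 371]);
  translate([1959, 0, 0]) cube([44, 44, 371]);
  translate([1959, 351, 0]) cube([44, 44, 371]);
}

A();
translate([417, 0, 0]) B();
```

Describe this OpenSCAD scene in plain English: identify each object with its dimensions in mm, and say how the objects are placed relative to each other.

A is a four-legged stool. The seat is 277×289 mm, 23 mm thick, top at z = 439 mm. It stands on four round legs, each 36 mm in diameter, from z = 0 to the seat underside, each leg's axis is inset half a diameter from the nearest pair of seat edges (so the leg's bounding box is flush with the corner).

B is a bench: a 2003×395 mm seat slab, 51 mm thick, top at z = 422 mm, on four 44×44 mm square legs flush with the seat corners and standing on z = 0.

The bench is on the floor beside the stool on its +x side.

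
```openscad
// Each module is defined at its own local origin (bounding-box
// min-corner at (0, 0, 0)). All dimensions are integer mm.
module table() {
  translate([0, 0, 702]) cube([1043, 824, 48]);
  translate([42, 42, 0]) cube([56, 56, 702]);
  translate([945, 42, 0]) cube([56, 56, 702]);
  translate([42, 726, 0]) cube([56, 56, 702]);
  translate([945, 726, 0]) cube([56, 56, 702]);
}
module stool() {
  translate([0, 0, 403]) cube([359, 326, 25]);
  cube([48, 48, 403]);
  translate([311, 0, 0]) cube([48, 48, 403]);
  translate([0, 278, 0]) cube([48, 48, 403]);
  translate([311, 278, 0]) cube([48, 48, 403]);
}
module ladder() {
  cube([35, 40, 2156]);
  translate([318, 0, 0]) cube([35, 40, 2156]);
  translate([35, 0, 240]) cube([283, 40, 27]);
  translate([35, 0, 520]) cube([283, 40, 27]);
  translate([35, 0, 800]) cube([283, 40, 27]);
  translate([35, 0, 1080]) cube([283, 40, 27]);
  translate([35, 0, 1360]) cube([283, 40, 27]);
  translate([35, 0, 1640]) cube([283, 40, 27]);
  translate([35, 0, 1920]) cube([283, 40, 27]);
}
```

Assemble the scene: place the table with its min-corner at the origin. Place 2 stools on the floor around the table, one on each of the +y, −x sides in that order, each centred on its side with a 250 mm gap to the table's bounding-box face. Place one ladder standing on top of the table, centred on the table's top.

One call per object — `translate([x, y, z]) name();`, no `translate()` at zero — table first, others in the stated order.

table();
translate([342, 1074, 0]) stool();
translate([-609, 249, 0]) stool();
translate([345, 392, 750]) ladder();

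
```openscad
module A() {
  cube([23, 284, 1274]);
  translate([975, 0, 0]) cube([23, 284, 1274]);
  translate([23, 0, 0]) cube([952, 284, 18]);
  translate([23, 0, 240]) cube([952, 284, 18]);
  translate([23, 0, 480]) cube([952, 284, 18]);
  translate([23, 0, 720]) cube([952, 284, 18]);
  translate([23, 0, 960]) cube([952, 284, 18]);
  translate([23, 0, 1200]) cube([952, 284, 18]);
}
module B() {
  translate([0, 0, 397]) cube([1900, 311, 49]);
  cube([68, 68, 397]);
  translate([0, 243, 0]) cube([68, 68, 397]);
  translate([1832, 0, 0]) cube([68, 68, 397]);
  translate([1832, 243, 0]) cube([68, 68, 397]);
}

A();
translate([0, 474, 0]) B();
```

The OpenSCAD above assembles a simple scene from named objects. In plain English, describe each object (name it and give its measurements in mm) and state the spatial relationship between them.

A is a bookshelf 998 mm wide overall, 284 mm deep and 1274 mm tall. The two sides are 23 mm thick vertical panels. 6 horizontal shelves of 18 mm thickness span between the inner faces of the sides; the lowest shelf sits on the floor and shelves are stacked with a clear vertical gap of 222 mm between each pair.

B is a long wooden bench with a 1900 mm (x) × 311 mm (y) seat, 49 mm thick, its top surface 446 mm above the floor. Four 68 mm square legs at the seat corners, flush with the edges, run from z = 0 to the seat underside.

The bench is on the floor beside the bookshelf on its +y side.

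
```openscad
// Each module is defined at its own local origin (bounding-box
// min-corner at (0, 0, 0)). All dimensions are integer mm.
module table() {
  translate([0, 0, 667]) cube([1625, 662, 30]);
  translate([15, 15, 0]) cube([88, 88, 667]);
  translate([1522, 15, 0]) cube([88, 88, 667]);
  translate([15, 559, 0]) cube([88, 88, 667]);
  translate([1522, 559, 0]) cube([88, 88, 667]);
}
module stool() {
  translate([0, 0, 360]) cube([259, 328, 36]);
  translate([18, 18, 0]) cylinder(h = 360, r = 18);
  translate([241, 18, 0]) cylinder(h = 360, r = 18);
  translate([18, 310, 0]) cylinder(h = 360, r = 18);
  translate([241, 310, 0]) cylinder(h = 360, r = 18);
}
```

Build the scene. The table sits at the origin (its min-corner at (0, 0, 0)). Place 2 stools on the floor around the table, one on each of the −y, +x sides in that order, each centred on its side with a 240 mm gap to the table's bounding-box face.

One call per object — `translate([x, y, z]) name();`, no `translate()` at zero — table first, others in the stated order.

table();
translate([683, -568, 0]) stool();
translate([1865, 167, 0]) stool();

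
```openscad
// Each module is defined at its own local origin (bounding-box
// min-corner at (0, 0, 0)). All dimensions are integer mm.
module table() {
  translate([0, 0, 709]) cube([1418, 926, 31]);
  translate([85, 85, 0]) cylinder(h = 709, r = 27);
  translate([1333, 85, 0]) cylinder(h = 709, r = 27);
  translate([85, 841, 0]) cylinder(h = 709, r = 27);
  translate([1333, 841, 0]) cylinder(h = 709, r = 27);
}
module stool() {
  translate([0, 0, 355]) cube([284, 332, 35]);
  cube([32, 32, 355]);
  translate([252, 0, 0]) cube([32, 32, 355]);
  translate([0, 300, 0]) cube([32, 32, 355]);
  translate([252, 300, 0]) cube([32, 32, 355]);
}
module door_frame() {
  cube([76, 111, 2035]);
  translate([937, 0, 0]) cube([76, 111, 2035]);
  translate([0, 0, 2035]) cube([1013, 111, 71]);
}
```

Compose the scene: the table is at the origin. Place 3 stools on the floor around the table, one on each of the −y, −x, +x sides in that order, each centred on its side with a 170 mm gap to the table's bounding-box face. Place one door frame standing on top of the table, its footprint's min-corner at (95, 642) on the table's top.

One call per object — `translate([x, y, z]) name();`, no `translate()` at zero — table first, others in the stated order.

table();
translate([567, -502, 0]) stool();
translate([-454, 297, 0]) stool();
translate([1588, 297, 0]) stool();
translate([95, 642, 740]) door_frame();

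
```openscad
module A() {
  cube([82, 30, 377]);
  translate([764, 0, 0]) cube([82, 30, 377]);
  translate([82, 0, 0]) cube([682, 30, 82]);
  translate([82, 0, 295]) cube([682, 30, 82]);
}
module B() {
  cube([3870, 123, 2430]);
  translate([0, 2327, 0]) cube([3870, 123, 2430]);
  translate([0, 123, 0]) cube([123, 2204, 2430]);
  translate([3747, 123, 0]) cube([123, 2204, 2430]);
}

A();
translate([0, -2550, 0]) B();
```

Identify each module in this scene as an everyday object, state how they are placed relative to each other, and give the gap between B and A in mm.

A is a picture frame. B is a house frame. The house frame is on the floor beside the picture frame on its −y side. The gap between the house frame and the picture frame is 100 mm.

The house frame's nearest face is 100 mm from the picture frame's −y face.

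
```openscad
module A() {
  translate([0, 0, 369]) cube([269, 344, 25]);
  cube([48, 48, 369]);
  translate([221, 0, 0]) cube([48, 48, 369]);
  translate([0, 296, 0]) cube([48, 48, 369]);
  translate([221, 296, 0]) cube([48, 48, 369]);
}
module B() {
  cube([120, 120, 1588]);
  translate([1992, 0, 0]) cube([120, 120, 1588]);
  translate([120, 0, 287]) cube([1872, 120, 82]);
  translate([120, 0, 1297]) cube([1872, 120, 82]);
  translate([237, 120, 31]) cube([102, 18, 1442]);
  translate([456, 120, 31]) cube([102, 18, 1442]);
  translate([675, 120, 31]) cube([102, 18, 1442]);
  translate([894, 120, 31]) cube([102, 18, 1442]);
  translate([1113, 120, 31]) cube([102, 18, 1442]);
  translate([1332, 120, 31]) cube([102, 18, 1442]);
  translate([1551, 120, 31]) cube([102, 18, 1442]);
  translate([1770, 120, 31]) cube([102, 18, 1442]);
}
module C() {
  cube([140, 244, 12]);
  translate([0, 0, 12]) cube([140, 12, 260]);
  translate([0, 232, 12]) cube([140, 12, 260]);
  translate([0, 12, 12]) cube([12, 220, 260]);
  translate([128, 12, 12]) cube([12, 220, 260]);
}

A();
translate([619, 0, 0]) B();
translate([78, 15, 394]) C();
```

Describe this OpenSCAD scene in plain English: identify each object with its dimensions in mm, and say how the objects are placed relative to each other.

A is a four-legged stool. The seat is a 269×344×25 mm slab whose top surface is at z = 394 mm; four square legs, each 48×48 mm in cross-section, run from the floor (z = 0) to the underside of the seat, each flush with a corner of the seat.

B is a fence section. Two 120×120 mm posts, 1588 mm tall, stand on the floor with a clear span of 1872 mm between their inner faces. Two horizontal rails of 120×82 mm section span the gap between the posts with their undersides at z = 287 mm and z = 1297 mm, flush with the posts' −y face. 8 pickets, each 102 mm wide, 18 mm thick and 1442 mm tall, are fixed to the +y face of the rails with their bottoms at z = 31 mm, evenly spaced across the span with equal gaps (rounded down to the nearest mm) at the −x end and between each pair — any rounding remainder accumulates at the +x end.

C is an open storage box with external size 140×244×272 mm and wall thickness 12 mm (the base is also 12 mm thick). The base covers the whole footprint; the four walls stand on the base, with the y-facing walls full-width and the x-facing walls fitting between their inner faces.

The fence section is on the floor beside the stool on its +x side. The open box is on top of the stool.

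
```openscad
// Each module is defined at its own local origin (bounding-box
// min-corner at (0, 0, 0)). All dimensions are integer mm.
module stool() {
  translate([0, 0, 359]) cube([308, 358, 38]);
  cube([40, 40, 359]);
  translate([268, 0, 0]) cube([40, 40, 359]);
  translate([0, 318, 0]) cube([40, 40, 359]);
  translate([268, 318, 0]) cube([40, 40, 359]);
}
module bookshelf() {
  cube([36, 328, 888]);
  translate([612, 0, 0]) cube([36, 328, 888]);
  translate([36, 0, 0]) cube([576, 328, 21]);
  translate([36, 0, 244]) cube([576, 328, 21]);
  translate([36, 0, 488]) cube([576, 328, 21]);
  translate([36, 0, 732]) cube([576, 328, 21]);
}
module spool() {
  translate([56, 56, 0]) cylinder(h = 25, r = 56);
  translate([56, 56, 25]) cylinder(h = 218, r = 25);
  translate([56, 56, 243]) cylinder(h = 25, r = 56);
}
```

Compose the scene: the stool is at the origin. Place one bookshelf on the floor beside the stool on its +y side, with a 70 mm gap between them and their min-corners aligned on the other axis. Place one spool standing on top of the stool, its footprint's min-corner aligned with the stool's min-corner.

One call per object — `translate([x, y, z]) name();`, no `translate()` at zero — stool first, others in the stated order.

stool();
translate([0, 428, 0]) bookshelf();
translate([0, 0, 397]) spool();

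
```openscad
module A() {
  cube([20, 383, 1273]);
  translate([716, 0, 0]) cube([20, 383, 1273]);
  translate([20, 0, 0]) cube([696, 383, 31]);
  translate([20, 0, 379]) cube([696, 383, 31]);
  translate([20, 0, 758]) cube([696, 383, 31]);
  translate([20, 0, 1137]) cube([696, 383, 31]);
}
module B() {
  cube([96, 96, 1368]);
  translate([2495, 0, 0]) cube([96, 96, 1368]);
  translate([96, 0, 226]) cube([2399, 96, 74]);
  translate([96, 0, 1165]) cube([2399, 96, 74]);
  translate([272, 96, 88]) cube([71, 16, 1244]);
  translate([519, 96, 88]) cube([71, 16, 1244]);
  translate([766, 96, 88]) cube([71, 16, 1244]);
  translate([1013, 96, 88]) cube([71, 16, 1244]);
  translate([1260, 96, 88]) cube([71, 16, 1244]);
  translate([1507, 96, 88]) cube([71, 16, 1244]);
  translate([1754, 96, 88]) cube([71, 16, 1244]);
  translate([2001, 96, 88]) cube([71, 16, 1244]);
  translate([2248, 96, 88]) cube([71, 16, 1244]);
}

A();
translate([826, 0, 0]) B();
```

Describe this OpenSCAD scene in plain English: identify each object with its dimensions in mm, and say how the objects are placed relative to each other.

A is an open bookshelf. Two side panels, each 20 mm thick, 383 mm deep and 1273 mm tall, stand 736 mm apart (outside-to-outside). Between them sit 4 shelves, each 31 mm thick and 383 mm deep, spanning the full gap between the sides. The bottom shelf rests on the floor (its underside at z = 0) and the clear gap between one shelf's top and the next shelf's underside is 348 mm.

B is a fence section. Two 96×96 mm posts, 1368 mm tall, stand on the floor with a clear span of 2399 mm between their inner faces. Two horizontal rails of 96×74 mm section span the gap between the posts with their undersides at z = 226 mm and z = 1165 mm, flush with the posts' −y face. 9 pickets, each 71 mm wide, 16 mm thick and 1244 mm tall, are fixed to the +y face of the rails with their bottoms at z = 88 mm, evenly spaced across the span with equal gaps (rounded down to the nearest mm) at the −x end and between each pair — any rounding remainder accumulates at the +x end.

The fence section is on the floor beside the bookshelf on its +x side.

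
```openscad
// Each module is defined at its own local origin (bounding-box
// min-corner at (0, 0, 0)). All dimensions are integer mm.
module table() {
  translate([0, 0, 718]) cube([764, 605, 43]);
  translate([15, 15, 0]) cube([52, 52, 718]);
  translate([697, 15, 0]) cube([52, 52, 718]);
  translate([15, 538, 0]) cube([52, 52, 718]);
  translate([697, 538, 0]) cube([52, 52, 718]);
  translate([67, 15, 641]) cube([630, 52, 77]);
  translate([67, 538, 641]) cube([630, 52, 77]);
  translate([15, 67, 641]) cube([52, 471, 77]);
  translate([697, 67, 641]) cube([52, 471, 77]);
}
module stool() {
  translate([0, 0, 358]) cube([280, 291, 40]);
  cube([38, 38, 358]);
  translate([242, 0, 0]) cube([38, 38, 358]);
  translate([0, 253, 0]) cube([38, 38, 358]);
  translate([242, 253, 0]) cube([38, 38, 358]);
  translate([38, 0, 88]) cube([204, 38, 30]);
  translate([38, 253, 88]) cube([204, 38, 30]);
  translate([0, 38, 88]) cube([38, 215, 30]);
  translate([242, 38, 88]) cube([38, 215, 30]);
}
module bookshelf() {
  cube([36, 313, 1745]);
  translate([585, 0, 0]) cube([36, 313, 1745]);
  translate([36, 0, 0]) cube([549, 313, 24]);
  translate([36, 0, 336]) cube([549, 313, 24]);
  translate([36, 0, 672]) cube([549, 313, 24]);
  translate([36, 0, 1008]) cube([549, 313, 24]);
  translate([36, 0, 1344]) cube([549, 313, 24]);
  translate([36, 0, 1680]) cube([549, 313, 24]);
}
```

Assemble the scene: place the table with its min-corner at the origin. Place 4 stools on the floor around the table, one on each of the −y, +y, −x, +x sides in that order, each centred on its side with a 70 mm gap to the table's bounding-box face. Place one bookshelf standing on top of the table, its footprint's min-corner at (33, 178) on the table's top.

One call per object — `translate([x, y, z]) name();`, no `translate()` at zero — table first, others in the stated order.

table();
translate([242, -361, 0]) stool();
translate([242, 675, 0]) stool();
translate([-350, 157, 0]) stool();
translate([834, 157, 0]) stool();
translate([33, 178, 761]) bookshelf();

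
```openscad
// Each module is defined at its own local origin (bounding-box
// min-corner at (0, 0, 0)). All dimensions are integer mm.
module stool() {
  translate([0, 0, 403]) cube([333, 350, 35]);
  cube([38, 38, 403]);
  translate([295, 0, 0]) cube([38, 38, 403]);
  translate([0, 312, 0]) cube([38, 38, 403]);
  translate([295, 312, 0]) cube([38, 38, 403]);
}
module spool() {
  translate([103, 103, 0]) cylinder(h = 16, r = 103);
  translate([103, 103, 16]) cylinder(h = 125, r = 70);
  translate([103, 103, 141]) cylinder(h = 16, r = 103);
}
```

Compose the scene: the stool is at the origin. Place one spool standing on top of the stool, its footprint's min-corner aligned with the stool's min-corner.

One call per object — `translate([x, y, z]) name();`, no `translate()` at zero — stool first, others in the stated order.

stool();
translate([0, 0, 438]) spool();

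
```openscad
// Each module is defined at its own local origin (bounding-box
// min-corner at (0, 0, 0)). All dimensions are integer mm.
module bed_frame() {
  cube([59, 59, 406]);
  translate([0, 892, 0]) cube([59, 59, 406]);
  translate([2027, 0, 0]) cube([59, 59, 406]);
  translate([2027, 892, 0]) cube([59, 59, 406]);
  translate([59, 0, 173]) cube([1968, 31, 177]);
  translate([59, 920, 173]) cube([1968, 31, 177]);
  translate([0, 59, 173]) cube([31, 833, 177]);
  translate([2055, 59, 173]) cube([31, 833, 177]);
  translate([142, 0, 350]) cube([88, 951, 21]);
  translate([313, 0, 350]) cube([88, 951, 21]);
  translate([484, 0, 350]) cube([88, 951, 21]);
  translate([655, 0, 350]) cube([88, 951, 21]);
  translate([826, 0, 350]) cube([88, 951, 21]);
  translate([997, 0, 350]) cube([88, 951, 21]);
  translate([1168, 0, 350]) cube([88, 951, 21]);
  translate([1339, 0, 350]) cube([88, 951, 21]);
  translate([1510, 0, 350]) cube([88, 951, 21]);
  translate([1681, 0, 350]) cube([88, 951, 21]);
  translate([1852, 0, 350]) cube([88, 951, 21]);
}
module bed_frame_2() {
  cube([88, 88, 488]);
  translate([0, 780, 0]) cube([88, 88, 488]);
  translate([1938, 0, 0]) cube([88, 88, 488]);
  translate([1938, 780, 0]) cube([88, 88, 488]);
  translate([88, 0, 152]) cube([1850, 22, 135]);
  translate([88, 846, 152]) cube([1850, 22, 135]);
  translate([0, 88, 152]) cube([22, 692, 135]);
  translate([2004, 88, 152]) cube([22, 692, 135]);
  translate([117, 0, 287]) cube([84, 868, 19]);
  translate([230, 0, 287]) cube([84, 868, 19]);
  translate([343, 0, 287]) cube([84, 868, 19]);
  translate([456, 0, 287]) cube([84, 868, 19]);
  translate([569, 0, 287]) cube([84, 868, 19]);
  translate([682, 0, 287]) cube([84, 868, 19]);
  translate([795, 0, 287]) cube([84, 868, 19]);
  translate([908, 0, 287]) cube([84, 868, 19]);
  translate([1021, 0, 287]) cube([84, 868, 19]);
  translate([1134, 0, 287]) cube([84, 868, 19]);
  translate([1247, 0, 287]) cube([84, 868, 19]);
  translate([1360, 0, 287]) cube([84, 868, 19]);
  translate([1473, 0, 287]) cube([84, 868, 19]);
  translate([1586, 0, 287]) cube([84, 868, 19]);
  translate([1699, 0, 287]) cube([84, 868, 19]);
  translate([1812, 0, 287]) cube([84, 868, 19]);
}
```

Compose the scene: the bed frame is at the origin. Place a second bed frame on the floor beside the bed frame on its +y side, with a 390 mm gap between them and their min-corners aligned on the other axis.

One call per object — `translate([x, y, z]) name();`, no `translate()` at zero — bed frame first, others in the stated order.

bed_frame();
translate([0, 1341, 0]) bed_frame_2();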